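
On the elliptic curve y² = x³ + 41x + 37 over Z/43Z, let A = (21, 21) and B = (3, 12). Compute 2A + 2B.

(42, 9)

First 2A:
Repeated addition: build up to 2A.
2A: tangent at (21, 21): λ = (3·21² + 41)/(2·21) ≡ 31/42. 42⁻¹ ≡ 42 (mod 43), so λ ≡ 31·42 ≡ 12.
  x = λ² - 21 - 21 = 144 - 42 ≡ 16; y = λ·(21 - 16) - 21 ≡ 39. → (16, 39)
2A = (16, 39).
Next 2B:
Repeated addition: build up to 2B.
2B: tangent at (3, 12): λ = (3·3² + 41)/(2·12) ≡ 25/24. 24⁻¹ ≡ 9 (mod 43), so λ ≡ 25·9 ≡ 10.
  x = λ² - 3 - 3 = 100 - 6 ≡ 8; y = λ·(3 - 8) - 12 ≡ 24. → (8, 24)
2B = (8, 24).
Finally 2A + 2B:
(16, 39) + (8, 24). λ = (24 - 39)/(8 - 16) ≡ 28/35 mod 43. 35⁻¹ ≡ 16 (mod 43), so λ ≡ 18.
  x = λ² - 16 - 8 = 324 - 24 ≡ 42; y = λ·(16 - 42) - 39 ≡ 9. → (42, 9)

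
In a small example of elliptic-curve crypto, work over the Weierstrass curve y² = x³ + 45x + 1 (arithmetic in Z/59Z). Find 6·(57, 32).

(46, 46)

Write G = (57, 32).
Repeated addition: build up to 6G.
2G: tangent at (57, 32): λ = (3·57² + 45)/(2·32) ≡ 57/5. 5⁻¹ ≡ 12 (mod 59) since 5·12 = 60 ≡ 1, so λ ≡ 57·12 ≡ 35.
  x = λ² - 57 - 57 = 1225 - 114 ≡ 49; y = λ·(57 - 49) - 32 ≡ 12. → (49, 12)
3G: (49, 12) + (57, 32). λ = (32 - 12)/(57 - 49) ≡ 20/8 mod 59. 8⁻¹ ≡ 37 (mod 59), so λ ≡ 32.
  x = λ² - 49 - 57 = 1024 - 106 ≡ 33; y = λ·(49 - 33) - 12 ≡ 28. → (33, 28)
4G: (33, 28) + (57, 32). λ = (32 - 28)/(57 - 33) ≡ 4/24 mod 59. 24⁻¹ ≡ 32 (mod 59) since 24·32 = 768 ≡ 1, so λ ≡ 10.
  x = λ² - 33 - 57 = 100 - 90 ≡ 10; y = λ·(33 - 10) - 28 ≡ 25. → (10, 25)
5G: (10, 25) + (57, 32). λ = (32 - 25)/(57 - 10) ≡ 7/47 mod 59. 47⁻¹ ≡ 54 (mod 59) since 47·54 = 2538 ≡ 1, so λ ≡ 24.
  x = λ² - 10 - 57 = 576 - 67 ≡ 37; y = λ·(10 - 37) - 25 ≡ 35. → (37, 35)
6G: (37, 35) + (57, 32). λ = (32 - 35)/(57 - 37) ≡ 56/20 mod 59. 20⁻¹ ≡ 3 (mod 59) since 20·3 = 60 ≡ 1, so λ ≡ 50.
  x = λ² - 37 - 57 = 2500 - 94 ≡ 46; y = λ·(37 - 46) - 35 ≡ 46. → (46, 46)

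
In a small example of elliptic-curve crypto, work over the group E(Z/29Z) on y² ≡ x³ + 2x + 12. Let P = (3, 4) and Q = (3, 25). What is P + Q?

O

The two points share x = 3 and their y-coordinates satisfy 4 + 25 ≡ 0 (mod 29), so they are inverses. Their sum is the point at infinity.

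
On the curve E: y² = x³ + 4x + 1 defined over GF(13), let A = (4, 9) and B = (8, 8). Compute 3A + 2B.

(10, 1)

First 3A:
Repeated addition: build up to 3A.
2A: tangent at (4, 9): λ = (3·4² + 4)/(2·9) ≡ 0/5. 5⁻¹ ≡ 8 (mod 13) since 5·8 = 40 ≡ 1, so λ ≡ 0·8 ≡ 0.
  x = λ² - 4 - 4 = 0 - 8 ≡ 5; y = λ·(4 - 5) - 9 ≡ 4. → (5, 4)
3A: (5, 4) + (4, 9). λ = (9 - 4)/(4 - 5) ≡ 5/12 mod 13. 12⁻¹ ≡ 12 (mod 13) since 12·12 = 144 ≡ 1, so λ ≡ 8.
  x = λ² - 5 - 4 = 64 - 9 ≡ 3; y = λ·(5 - 3) - 4 ≡ 12. → (3, 12)
3A = (3, 12).
Next 2B:
Repeated addition: build up to 2B.
2B: tangent at (8, 8): λ = (3·8² + 4)/(2·8) ≡ 1/3. 3⁻¹ ≡ 9 (mod 13), so λ ≡ 1·9 ≡ 9.
  x = λ² - 8 - 8 = 81 - 16 ≡ 0; y = λ·(8 - 0) - 8 ≡ 12. → (0, 12)
2B = (0, 12).
Finally 3A + 2B:
(3, 12) + (0, 12). λ = (12 - 12)/(0 - 3) ≡ 0/10 mod 13. 10⁻¹ ≡ 4 (mod 13), so λ ≡ 0.
  x = λ² - 3 - 0 = 0 - 3 ≡ 10; y = λ·(3 - 10) - 12 ≡ 1. → (10, 1)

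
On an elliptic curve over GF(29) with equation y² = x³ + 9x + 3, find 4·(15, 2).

(9, 28)

Write P = (15, 2).
Double-and-add on 4 = (100)₂. Start with P = (15, 2) for the leading 1-bit.
double: tangent at (15, 2): λ = (3·15² + 9)/(2·2) ≡ 17/4. 4⁻¹ ≡ 22 (mod 29), so λ ≡ 17·22 ≡ 26.
  x = λ² - 15 - 15 = 676 - 30 ≡ 8; y = λ·(15 - 8) - 2 ≡ 6. → (8, 6)
double: tangent at (8, 6): λ = (3·8² + 9)/(2·6) ≡ 27/12. 12⁻¹ ≡ 17 (mod 29), so λ ≡ 27·17 ≡ 24.
  x = λ² - 8 - 8 = 576 - 16 ≡ 9; y = λ·(8 - 9) - 6 ≡ 28. → (9, 28)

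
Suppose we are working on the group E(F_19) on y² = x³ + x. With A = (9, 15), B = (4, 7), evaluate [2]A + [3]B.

First 2A:
Repeated addition: build up to 2A.
2A: tangent at (9, 15): λ = (3·9² + 1)/(2·15) ≡ 16/11. 11⁻¹ ≡ 7 (mod 19) since 11·7 = 77 ≡ 1, so λ ≡ 16·7 ≡ 17.
  x = λ² - 9 - 9 = 289 - 18 ≡ 5; y = λ·(9 - 5) - 15 ≡ 15. → (5, 15)
2A = (5, 15).
Next 3B:
Repeated addition: build up to 3B.
2B: tangent at (4, 7): λ = (3·4² + 1)/(2·7) ≡ 11/14. 14⁻¹ ≡ 15 (mod 19) since 14·15 = 210 ≡ 1, so λ ≡ 11·15 ≡ 13.
  x = λ² - 4 - 4 = 169 - 8 ≡ 9; y = λ·(4 - 9) - 7 ≡ 4. → (9, 4)
3B: (9, 4) + (4, 7). λ = (7 - 4)/(4 - 9) ≡ 3/14 mod 19. 14⁻¹ ≡ 15 (mod 19), so λ ≡ 7.
  x = λ² - 9 - 4 = 49 - 13 ≡ 17; y = λ·(9 - 17) - 4 ≡ 16. → (17, 16)
3B = (17, 16).
Finally 2A + 3B:
(5, 15) + (17, 16). λ = (16 - 15)/(17 - 5) ≡ 1/12 mod 19. 12⁻¹ ≡ 8 (mod 19), so λ ≡ 8.
  x = λ² - 5 - 17 = 64 - 22 ≡ 4; y = λ·(5 - 4) - 15 ≡ 12. → (4, 12)

(4, 12)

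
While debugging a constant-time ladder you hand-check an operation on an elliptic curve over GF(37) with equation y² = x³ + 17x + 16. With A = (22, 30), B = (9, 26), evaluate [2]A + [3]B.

(6, 36)

First 2A:
Repeated addition: build up to 2A.
2A: tangent at (22, 30): λ = (3·22² + 17)/(2·30) ≡ 26/23. 23⁻¹ ≡ 29 (mod 37) since 23·29 = 667 ≡ 1, so λ ≡ 26·29 ≡ 14.
  x = λ² - 22 - 22 = 196 - 44 ≡ 4; y = λ·(22 - 4) - 30 ≡ 0. → (4, 0)
2A = (4, 0).
Next 3B:
Repeated addition: build up to 3B.
2B: tangent at (9, 26): λ = (3·9² + 17)/(2·26) ≡ 1/15. 15⁻¹ ≡ 5 (mod 37), so λ ≡ 1·5 ≡ 5.
  x = λ² - 9 - 9 = 25 - 18 ≡ 7; y = λ·(9 - 7) - 26 ≡ 21. → (7, 21)
3B: (7, 21) + (9, 26). λ = (26 - 21)/(9 - 7) ≡ 5/2 mod 37. 2⁻¹ ≡ 19 (mod 37), so λ ≡ 21.
  x = λ² - 7 - 9 = 441 - 16 ≡ 18; y = λ·(7 - 18) - 21 ≡ 7. → (18, 7)
3B = (18, 7).
Finally 2A + 3B:
(4, 0) + (18, 7). λ = (7 - 0)/(18 - 4) ≡ 7/14 mod 37. 14⁻¹ ≡ 8 (mod 37) since 14·8 = 112 ≡ 1, so λ ≡ 19.
  x = λ² - 4 - 18 = 361 - 22 ≡ 6; y = λ·(4 - 6) - 0 ≡ 36. → (6, 36)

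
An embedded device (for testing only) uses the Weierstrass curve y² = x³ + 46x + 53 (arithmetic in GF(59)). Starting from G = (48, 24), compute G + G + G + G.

Double-and-add on 4 = (100)₂. Start with G = (48, 24) for the leading 1-bit.
double: tangent at (48, 24): λ = (3·48² + 46)/(2·24) ≡ 55/48. 48⁻¹ ≡ 16 (mod 59) since 48·16 = 768 ≡ 1, so λ ≡ 55·16 ≡ 54.
  x = λ² - 48 - 48 = 2916 - 96 ≡ 47; y = λ·(48 - 47) - 24 ≡ 30. → (47, 30)
double: tangent at (47, 30): λ = (3·47² + 46)/(2·30) ≡ 6/1. 1⁻¹ ≡ 1 (mod 59), so λ ≡ 6·1 ≡ 6.
  x = λ² - 47 - 47 = 36 - 94 ≡ 1; y = λ·(47 - 1) - 30 ≡ 10. → (1, 10)

(1, 10)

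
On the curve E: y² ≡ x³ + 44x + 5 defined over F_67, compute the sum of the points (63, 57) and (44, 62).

(46, 2)

(63, 57) + (44, 62). λ = (62 - 57)/(44 - 63) ≡ 5/48 mod 67. 48⁻¹ ≡ 7 (mod 67) since 48·7 = 336 ≡ 1, so λ ≡ 35.
  x = λ² - 63 - 44 = 1225 - 107 ≡ 46; y = λ·(63 - 46) - 57 ≡ 2. → (46, 2)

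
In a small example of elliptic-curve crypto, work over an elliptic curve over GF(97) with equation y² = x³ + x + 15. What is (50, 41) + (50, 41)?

tangent at (50, 41): λ = (3·50² + 1)/(2·41) ≡ 32/82. 82⁻¹ ≡ 84 (mod 97) since 82·84 = 6888 ≡ 1, so λ ≡ 32·84 ≡ 69.
  x = λ² - 50 - 50 = 4761 - 100 ≡ 5; y = λ·(50 - 5) - 41 ≡ 57. → (5, 57)

(5, 57)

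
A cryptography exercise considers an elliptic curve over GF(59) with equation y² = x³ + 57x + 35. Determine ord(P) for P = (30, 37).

2P: tangent at (30, 37): λ = (3·30² + 57)/(2·37) ≡ 43/15. 15⁻¹ ≡ 4 (mod 59) since 15·4 = 60 ≡ 1, so λ ≡ 43·4 ≡ 54.
  x = λ² - 30 - 30 = 2916 - 60 ≡ 24; y = λ·(30 - 24) - 37 ≡ 51. → (24, 51)
3P: (24, 51) + (30, 37). λ = (37 - 51)/(30 - 24) ≡ 45/6 mod 59. 6⁻¹ ≡ 10 (mod 59) since 6·10 = 60 ≡ 1, so λ ≡ 37.
  x = λ² - 24 - 30 = 1369 - 54 ≡ 17; y = λ·(24 - 17) - 51 ≡ 31. → (17, 31)
4P: (17, 31) + (30, 37). λ = (37 - 31)/(30 - 17) ≡ 6/13 mod 59. 13⁻¹ ≡ 50 (mod 59), so λ ≡ 5.
  x = λ² - 17 - 30 = 25 - 47 ≡ 37; y = λ·(17 - 37) - 31 ≡ 46. → (37, 46)
5P: (37, 46) + (30, 37). λ = (37 - 46)/(30 - 37) ≡ 50/52 mod 59. 52⁻¹ ≡ 42 (mod 59), so λ ≡ 35.
  x = λ² - 37 - 30 = 1225 - 67 ≡ 37; y = λ·(37 - 37) - 46 ≡ 13. → (37, 13)
6P: (37, 13) + (30, 37). λ = (37 - 13)/(30 - 37) ≡ 24/52 mod 59. 52⁻¹ ≡ 42 (mod 59) since 52·42 = 2184 ≡ 1, so λ ≡ 5.
  x = λ² - 37 - 30 = 25 - 67 ≡ 17; y = λ·(37 - 17) - 13 ≡ 28. → (17, 28)
7P: (17, 28) + (30, 37). λ = (37 - 28)/(30 - 17) ≡ 9/13 mod 59. 13⁻¹ ≡ 50 (mod 59) since 13·50 = 650 ≡ 1, so λ ≡ 37.
  x = λ² - 17 - 30 = 1369 - 47 ≡ 24; y = λ·(17 - 24) - 28 ≡ 8. → (24, 8)
8P: (24, 8) + (30, 37). λ = (37 - 8)/(30 - 24) ≡ 29/6 mod 59. 6⁻¹ ≡ 10 (mod 59), so λ ≡ 54.
  x = λ² - 24 - 30 = 2916 - 54 ≡ 30; y = λ·(24 - 30) - 8 ≡ 22. → (30, 22)
9P: (30, 22) + (30, 37): same x and y₁ ≡ -y₂, so the sum is the point at infinity.
9P = the point at infinity, so the order is 9.

9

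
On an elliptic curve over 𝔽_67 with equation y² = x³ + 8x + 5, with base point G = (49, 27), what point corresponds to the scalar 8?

Repeated addition: build up to 8G.
2G: tangent at (49, 27): λ = (3·49² + 8)/(2·27) ≡ 42/54. 54⁻¹ ≡ 36 (mod 67), so λ ≡ 42·36 ≡ 38.
  x = λ² - 49 - 49 = 1444 - 98 ≡ 6; y = λ·(49 - 6) - 27 ≡ 66. → (6, 66)
3G: (6, 66) + (49, 27). λ = (27 - 66)/(49 - 6) ≡ 28/43 mod 67. 43⁻¹ ≡ 53 (mod 67), so λ ≡ 10.
  x = λ² - 6 - 49 = 100 - 55 ≡ 45; y = λ·(6 - 45) - 66 ≡ 13. → (45, 13)
4G: (45, 13) + (49, 27). λ = (27 - 13)/(49 - 45) ≡ 14/4 mod 67. 4⁻¹ ≡ 17 (mod 67), so λ ≡ 37.
  x = λ² - 45 - 49 = 1369 - 94 ≡ 2; y = λ·(45 - 2) - 13 ≡ 37. → (2, 37)
5G: (2, 37) + (49, 27). λ = (27 - 37)/(49 - 2) ≡ 57/47 mod 67. 47⁻¹ ≡ 10 (mod 67), so λ ≡ 34.
  x = λ² - 2 - 49 = 1156 - 51 ≡ 33; y = λ·(2 - 33) - 37 ≡ 48. → (33, 48)
6G: (33, 48) + (49, 27). λ = (27 - 48)/(49 - 33) ≡ 46/16 mod 67. 16⁻¹ ≡ 21 (mod 67) since 16·21 = 336 ≡ 1, so λ ≡ 28.
  x = λ² - 33 - 49 = 784 - 82 ≡ 32; y = λ·(33 - 32) - 48 ≡ 47. → (32, 47)
7G: (32, 47) + (49, 27). λ = (27 - 47)/(49 - 32) ≡ 47/17 mod 67. 17⁻¹ ≡ 4 (mod 67), so λ ≡ 54.
  x = λ² - 32 - 49 = 2916 - 81 ≡ 21; y = λ·(32 - 21) - 47 ≡ 11. → (21, 11)
8G: (21, 11) + (49, 27). λ = (27 - 11)/(49 - 21) ≡ 16/28 mod 67. 28⁻¹ ≡ 12 (mod 67) since 28·12 = 336 ≡ 1, so λ ≡ 58.
  x = λ² - 21 - 49 = 3364 - 70 ≡ 11; y = λ·(21 - 11) - 11 ≡ 33. → (11, 33)

(11, 33)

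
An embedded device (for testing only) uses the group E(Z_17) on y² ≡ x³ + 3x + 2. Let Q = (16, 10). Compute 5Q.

Double-and-add on 5 = (101)₂. Start with Q = (16, 10) for the leading 1-bit.
double: tangent at (16, 10): λ = (3·16² + 3)/(2·10) ≡ 6/3. 3⁻¹ ≡ 6 (mod 17), so λ ≡ 6·6 ≡ 2.
  x = λ² - 16 - 16 = 4 - 32 ≡ 6; y = λ·(16 - 6) - 10 ≡ 10. → (6, 10)
double: tangent at (6, 10): λ = (3·6² + 3)/(2·10) ≡ 9/3. 3⁻¹ ≡ 6 (mod 17), so λ ≡ 9·6 ≡ 3.
  x = λ² - 6 - 6 = 9 - 12 ≡ 14; y = λ·(6 - 14) - 10 ≡ 0. → (14, 0)
add Q: (14, 0) + (16, 10). λ = (10 - 0)/(16 - 14) ≡ 10/2 mod 17. 2⁻¹ ≡ 9 (mod 17) since 2·9 = 18 ≡ 1, so λ ≡ 5.
  x = λ² - 14 - 16 = 25 - 30 ≡ 12; y = λ·(14 - 12) - 0 ≡ 10. → (12, 10)

(12, 10)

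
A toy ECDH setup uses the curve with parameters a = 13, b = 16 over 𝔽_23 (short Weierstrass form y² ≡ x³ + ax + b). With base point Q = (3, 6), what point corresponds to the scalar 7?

Double-and-add on 7 = (111)₂. Start with Q = (3, 6) for the leading 1-bit.
double: tangent at (3, 6): λ = (3·3² + 13)/(2·6) ≡ 17/12. 12⁻¹ ≡ 2 (mod 23), so λ ≡ 17·2 ≡ 11.
  x = λ² - 3 - 3 = 121 - 6 ≡ 0; y = λ·(3 - 0) - 6 ≡ 4. → (0, 4)
add Q: (0, 4) + (3, 6). λ = (6 - 4)/(3 - 0) ≡ 2/3 mod 23. 3⁻¹ ≡ 8 (mod 23), so λ ≡ 16.
  x = λ² - 0 - 3 = 256 - 3 ≡ 0; y = λ·(0 - 0) - 4 ≡ 19. → (0, 19)
double: tangent at (0, 19): λ = (3·0² + 13)/(2·19) ≡ 13/15. 15⁻¹ ≡ 20 (mod 23), so λ ≡ 13·20 ≡ 7.
  x = λ² - 0 - 0 = 49 - 0 ≡ 3; y = λ·(0 - 3) - 19 ≡ 6. → (3, 6)
add Q: tangent at (3, 6): λ = (3·3² + 13)/(2·6) ≡ 17/12. 12⁻¹ ≡ 2 (mod 23), so λ ≡ 17·2 ≡ 11.
  x = λ² - 3 - 3 = 121 - 6 ≡ 0; y = λ·(3 - 0) - 6 ≡ 4. → (0, 4)

(0, 4)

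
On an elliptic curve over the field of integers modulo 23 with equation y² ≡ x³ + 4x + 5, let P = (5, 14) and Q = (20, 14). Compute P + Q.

(21, 9)

(5, 14) + (20, 14). λ = (14 - 14)/(20 - 5) ≡ 0/15 mod 23. 15⁻¹ ≡ 20 (mod 23), so λ ≡ 0.
  x = λ² - 5 - 20 = 0 - 25 ≡ 21; y = λ·(5 - 21) - 14 ≡ 9. → (21, 9)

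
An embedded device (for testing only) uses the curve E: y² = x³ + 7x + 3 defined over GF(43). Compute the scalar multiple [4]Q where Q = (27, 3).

(16, 30)

Double-and-add on 4 = (100)₂. Start with Q = (27, 3) for the leading 1-bit.
double: tangent at (27, 3): λ = (3·27² + 7)/(2·3) ≡ 1/6. 6⁻¹ ≡ 36 (mod 43) since 6·36 = 216 ≡ 1, so λ ≡ 1·36 ≡ 36.
  x = λ² - 27 - 27 = 1296 - 54 ≡ 38; y = λ·(27 - 38) - 3 ≡ 31. → (38, 31)
double: tangent at (38, 31): λ = (3·38² + 7)/(2·31) ≡ 39/19. 19⁻¹ ≡ 34 (mod 43), so λ ≡ 39·34 ≡ 36.
  x = λ² - 38 - 38 = 1296 - 76 ≡ 16; y = λ·(38 - 16) - 31 ≡ 30. → (16, 30)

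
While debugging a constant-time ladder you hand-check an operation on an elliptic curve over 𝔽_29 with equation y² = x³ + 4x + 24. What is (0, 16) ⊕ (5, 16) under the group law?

(24, 13)

(0, 16) + (5, 16). λ = (16 - 16)/(5 - 0) ≡ 0/5 mod 29. 5⁻¹ ≡ 6 (mod 29), so λ ≡ 0.
  x = λ² - 0 - 5 = 0 - 5 ≡ 24; y = λ·(0 - 24) - 16 ≡ 13. → (24, 13)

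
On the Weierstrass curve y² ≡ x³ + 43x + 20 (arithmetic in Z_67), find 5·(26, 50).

Write G = (26, 50).
Double-and-add on 5 = (101)₂. Start with G = (26, 50) for the leading 1-bit.
double: tangent at (26, 50): λ = (3·26² + 43)/(2·50) ≡ 61/33. 33⁻¹ ≡ 65 (mod 67), so λ ≡ 61·65 ≡ 12.
  x = λ² - 26 - 26 = 144 - 52 ≡ 25; y = λ·(26 - 25) - 50 ≡ 29. → (25, 29)
double: tangent at (25, 29): λ = (3·25² + 43)/(2·29) ≡ 42/58. 58⁻¹ ≡ 52 (mod 67), so λ ≡ 42·52 ≡ 40.
  x = λ² - 25 - 25 = 1600 - 50 ≡ 9; y = λ·(25 - 9) - 29 ≡ 8. → (9, 8)
add G: (9, 8) + (26, 50). λ = (50 - 8)/(26 - 9) ≡ 42/17 mod 67. 17⁻¹ ≡ 4 (mod 67), so λ ≡ 34.
  x = λ² - 9 - 26 = 1156 - 35 ≡ 49; y = λ·(9 - 49) - 8 ≡ 39. → (49, 39)

(49, 39)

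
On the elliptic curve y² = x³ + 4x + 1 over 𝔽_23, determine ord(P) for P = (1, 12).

3

2P: tangent at (1, 12): λ = (3·1² + 4)/(2·12) ≡ 7/1. 1⁻¹ ≡ 1 (mod 23) since 1·1 = 1 ≡ 1, so λ ≡ 7·1 ≡ 7.
  x = λ² - 1 - 1 = 49 - 2 ≡ 1; y = λ·(1 - 1) - 12 ≡ 11. → (1, 11)
3P: (1, 11) + (1, 12): same x and y₁ ≡ -y₂, so the sum is O.
3P = O, so the order is 3.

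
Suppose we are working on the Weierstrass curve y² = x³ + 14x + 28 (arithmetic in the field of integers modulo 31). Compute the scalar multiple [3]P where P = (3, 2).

Repeated addition: build up to 3P.
2P: tangent at (3, 2): λ = (3·3² + 14)/(2·2) ≡ 10/4. 4⁻¹ ≡ 8 (mod 31) since 4·8 = 32 ≡ 1, so λ ≡ 10·8 ≡ 18.
  x = λ² - 3 - 3 = 324 - 6 ≡ 8; y = λ·(3 - 8) - 2 ≡ 1. → (8, 1)
3P: (8, 1) + (3, 2). λ = (2 - 1)/(3 - 8) ≡ 1/26 mod 31. 26⁻¹ ≡ 6 (mod 31) since 26·6 = 156 ≡ 1, so λ ≡ 6.
  x = λ² - 8 - 3 = 36 - 11 ≡ 25; y = λ·(8 - 25) - 1 ≡ 21. → (25, 21)

(25, 21)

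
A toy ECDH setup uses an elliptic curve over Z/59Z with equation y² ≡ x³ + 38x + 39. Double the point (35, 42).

(8, 41)

tangent at (35, 42): λ = (3·35² + 38)/(2·42) ≡ 55/25. 25⁻¹ ≡ 26 (mod 59) since 25·26 = 650 ≡ 1, so λ ≡ 55·26 ≡ 14.
  x = λ² - 35 - 35 = 196 - 70 ≡ 8; y = λ·(35 - 8) - 42 ≡ 41. → (8, 41)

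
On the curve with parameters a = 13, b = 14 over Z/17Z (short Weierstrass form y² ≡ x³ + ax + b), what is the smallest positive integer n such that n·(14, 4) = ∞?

2P: tangent at (14, 4): λ = (3·14² + 13)/(2·4) ≡ 6/8. 8⁻¹ ≡ 15 (mod 17), so λ ≡ 6·15 ≡ 5.
  x = λ² - 14 - 14 = 25 - 28 ≡ 14; y = λ·(14 - 14) - 4 ≡ 13. → (14, 13)
3P: (14, 13) + (14, 4): same x and y₁ ≡ -y₂, so the sum is ∞.
3P = ∞, so the order is 3.

3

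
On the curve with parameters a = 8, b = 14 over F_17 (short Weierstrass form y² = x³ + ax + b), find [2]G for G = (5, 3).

(9, 4)

tangent at (5, 3): λ = (3·5² + 8)/(2·3) ≡ 15/6. 6⁻¹ ≡ 3 (mod 17), so λ ≡ 15·3 ≡ 11.
  x = λ² - 5 - 5 = 121 - 10 ≡ 9; y = λ·(5 - 9) - 3 ≡ 4. → (9, 4)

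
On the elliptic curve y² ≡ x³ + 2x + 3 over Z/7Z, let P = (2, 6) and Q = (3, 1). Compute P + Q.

(2, 6) + (3, 1). λ = (1 - 6)/(3 - 2) ≡ 2/1 mod 7. 1⁻¹ ≡ 1 (mod 7) since 1·1 = 1 ≡ 1, so λ ≡ 2.
  x = λ² - 2 - 3 = 4 - 5 ≡ 6; y = λ·(2 - 6) - 6 ≡ 0. → (6, 0)

(6, 0)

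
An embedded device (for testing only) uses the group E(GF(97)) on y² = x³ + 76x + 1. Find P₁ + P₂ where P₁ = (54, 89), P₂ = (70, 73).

(54, 89) + (70, 73). λ = (73 - 89)/(70 - 54) ≡ 81/16 mod 97. 16⁻¹ ≡ 91 (mod 97), so λ ≡ 96.
  x = λ² - 54 - 70 = 9216 - 124 ≡ 71; y = λ·(54 - 71) - 89 ≡ 25. → (71, 25)

(71, 25)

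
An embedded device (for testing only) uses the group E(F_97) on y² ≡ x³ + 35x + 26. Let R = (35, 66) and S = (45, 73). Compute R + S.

(35, 66) + (45, 73). λ = (73 - 66)/(45 - 35) ≡ 7/10 mod 97. 10⁻¹ ≡ 68 (mod 97), so λ ≡ 88.
  x = λ² - 35 - 45 = 7744 - 80 ≡ 1; y = λ·(35 - 1) - 66 ≡ 16. → (1, 16)

(1, 16)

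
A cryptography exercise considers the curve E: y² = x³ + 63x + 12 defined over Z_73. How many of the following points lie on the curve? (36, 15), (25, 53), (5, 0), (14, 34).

1

(36, 15): 15² ≡ 6, rhs ≡ 26 → off.
(25, 53): 53² ≡ 35, rhs ≡ 57 → off.
(5, 0): 0² ≡ 0, rhs ≡ 14 → off.
(14, 34): 34² ≡ 61, rhs ≡ 61 → on.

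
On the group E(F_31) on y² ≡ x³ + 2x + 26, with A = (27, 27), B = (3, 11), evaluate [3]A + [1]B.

First 3A:
Repeated addition: build up to 3A.
2A: tangent at (27, 27): λ = (3·27² + 2)/(2·27) ≡ 19/23. 23⁻¹ ≡ 27 (mod 31), so λ ≡ 19·27 ≡ 17.
  x = λ² - 27 - 27 = 289 - 54 ≡ 18; y = λ·(27 - 18) - 27 ≡ 2. → (18, 2)
3A: (18, 2) + (27, 27). λ = (27 - 2)/(27 - 18) ≡ 25/9 mod 31. 9⁻¹ ≡ 7 (mod 31) since 9·7 = 63 ≡ 1, so λ ≡ 20.
  x = λ² - 18 - 27 = 400 - 45 ≡ 14; y = λ·(18 - 14) - 2 ≡ 16. → (14, 16)
3A = (14, 16).
Finally 3A + B:
(14, 16) + (3, 11). λ = (11 - 16)/(3 - 14) ≡ 26/20 mod 31. 20⁻¹ ≡ 14 (mod 31), so λ ≡ 23.
  x = λ² - 14 - 3 = 529 - 17 ≡ 16; y = λ·(14 - 16) - 16 ≡ 0. → (16, 0)

(16, 0)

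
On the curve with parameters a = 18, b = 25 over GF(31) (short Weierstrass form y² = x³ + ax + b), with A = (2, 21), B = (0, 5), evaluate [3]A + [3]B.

First 3A:
Repeated addition: build up to 3A.
2A: tangent at (2, 21): λ = (3·2² + 18)/(2·21) ≡ 30/11. 11⁻¹ ≡ 17 (mod 31), so λ ≡ 30·17 ≡ 14.
  x = λ² - 2 - 2 = 196 - 4 ≡ 6; y = λ·(2 - 6) - 21 ≡ 16. → (6, 16)
3A: (6, 16) + (2, 21). λ = (21 - 16)/(2 - 6) ≡ 5/27 mod 31. 27⁻¹ ≡ 23 (mod 31) since 27·23 = 621 ≡ 1, so λ ≡ 22.
  x = λ² - 6 - 2 = 484 - 8 ≡ 11; y = λ·(6 - 11) - 16 ≡ 29. → (11, 29)
3A = (11, 29).
Next 3B:
Repeated addition: build up to 3B.
2B: tangent at (0, 5): λ = (3·0² + 18)/(2·5) ≡ 18/10. 10⁻¹ ≡ 28 (mod 31), so λ ≡ 18·28 ≡ 8.
  x = λ² - 0 - 0 = 64 - 0 ≡ 2; y = λ·(0 - 2) - 5 ≡ 10. → (2, 10)
3B: (2, 10) + (0, 5). λ = (5 - 10)/(0 - 2) ≡ 26/29 mod 31. 29⁻¹ ≡ 15 (mod 31), so λ ≡ 18.
  x = λ² - 2 - 0 = 324 - 2 ≡ 12; y = λ·(2 - 12) - 10 ≡ 27. → (12, 27)
3B = (12, 27).
Finally 3A + 3B:
(11, 29) + (12, 27). λ = (27 - 29)/(12 - 11) ≡ 29/1 mod 31. 1⁻¹ ≡ 1 (mod 31) since 1·1 = 1 ≡ 1, so λ ≡ 29.
  x = λ² - 11 - 12 = 841 - 23 ≡ 12; y = λ·(11 - 12) - 29 ≡ 4. → (12, 4)

(12, 4)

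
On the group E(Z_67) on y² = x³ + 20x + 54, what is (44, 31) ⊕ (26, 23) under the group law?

(46, 50)

(44, 31) + (26, 23). λ = (23 - 31)/(26 - 44) ≡ 59/49 mod 67. 49⁻¹ ≡ 26 (mod 67) since 49·26 = 1274 ≡ 1, so λ ≡ 60.
  x = λ² - 44 - 26 = 3600 - 70 ≡ 46; y = λ·(44 - 46) - 31 ≡ 50. → (46, 50)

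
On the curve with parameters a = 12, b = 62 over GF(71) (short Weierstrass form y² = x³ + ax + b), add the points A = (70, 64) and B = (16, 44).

(70, 64) + (16, 44). λ = (44 - 64)/(16 - 70) ≡ 51/17 mod 71. 17⁻¹ ≡ 46 (mod 71), so λ ≡ 3.
  x = λ² - 70 - 16 = 9 - 86 ≡ 65; y = λ·(70 - 65) - 64 ≡ 22. → (65, 22)

(65, 22)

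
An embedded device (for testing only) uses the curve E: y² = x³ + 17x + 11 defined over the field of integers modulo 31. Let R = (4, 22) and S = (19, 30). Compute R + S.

(16, 15)

(4, 22) + (19, 30). λ = (30 - 22)/(19 - 4) ≡ 8/15 mod 31. 15⁻¹ ≡ 29 (mod 31), so λ ≡ 15.
  x = λ² - 4 - 19 = 225 - 23 ≡ 16; y = λ·(4 - 16) - 22 ≡ 15. → (16, 15)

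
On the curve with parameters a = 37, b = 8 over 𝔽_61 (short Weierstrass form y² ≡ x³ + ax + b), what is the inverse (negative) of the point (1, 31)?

(1, 30)

-(1, 31) = (1, -31 mod 61) = (1, 30).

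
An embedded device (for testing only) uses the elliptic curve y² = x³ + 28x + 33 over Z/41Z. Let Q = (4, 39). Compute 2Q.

tangent at (4, 39): λ = (3·4² + 28)/(2·39) ≡ 35/37. 37⁻¹ ≡ 10 (mod 41), so λ ≡ 35·10 ≡ 22.
  x = λ² - 4 - 4 = 484 - 8 ≡ 25; y = λ·(4 - 25) - 39 ≡ 32. → (25, 32)

(25, 32)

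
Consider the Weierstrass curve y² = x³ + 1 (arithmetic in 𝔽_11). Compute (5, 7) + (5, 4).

The two points share x = 5 and their y-coordinates satisfy 7 + 4 ≡ 0 (mod 11), so they are inverses. Their sum is 𝒪.

O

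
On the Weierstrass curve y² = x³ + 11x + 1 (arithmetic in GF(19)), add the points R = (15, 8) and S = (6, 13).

(3, 17)

(15, 8) + (6, 13). λ = (13 - 8)/(6 - 15) ≡ 5/10 mod 19. 10⁻¹ ≡ 2 (mod 19) since 10·2 = 20 ≡ 1, so λ ≡ 10.
  x = λ² - 15 - 6 = 100 - 21 ≡ 3; y = λ·(15 - 3) - 8 ≡ 17. → (3, 17)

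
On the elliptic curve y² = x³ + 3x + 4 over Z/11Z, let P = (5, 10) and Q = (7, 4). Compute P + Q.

(5, 10) + (7, 4). λ = (4 - 10)/(7 - 5) ≡ 5/2 mod 11. 2⁻¹ ≡ 6 (mod 11), so λ ≡ 8.
  x = λ² - 5 - 7 = 64 - 12 ≡ 8; y = λ·(5 - 8) - 10 ≡ 10. → (8, 10)

(8, 10)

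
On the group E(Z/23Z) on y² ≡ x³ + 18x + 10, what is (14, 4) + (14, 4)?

(19, 14)

tangent at (14, 4): λ = (3·14² + 18)/(2·4) ≡ 8/8. 8⁻¹ ≡ 3 (mod 23), so λ ≡ 8·3 ≡ 1.
  x = λ² - 14 - 14 = 1 - 28 ≡ 19; y = λ·(14 - 19) - 4 ≡ 14. → (19, 14)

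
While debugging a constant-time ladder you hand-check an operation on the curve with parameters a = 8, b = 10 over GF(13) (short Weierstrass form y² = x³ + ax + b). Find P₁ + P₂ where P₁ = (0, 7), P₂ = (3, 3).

(6, 1)

(0, 7) + (3, 3). λ = (3 - 7)/(3 - 0) ≡ 9/3 mod 13. 3⁻¹ ≡ 9 (mod 13), so λ ≡ 3.
  x = λ² - 0 - 3 = 9 - 3 ≡ 6; y = λ·(0 - 6) - 7 ≡ 1. → (6, 1)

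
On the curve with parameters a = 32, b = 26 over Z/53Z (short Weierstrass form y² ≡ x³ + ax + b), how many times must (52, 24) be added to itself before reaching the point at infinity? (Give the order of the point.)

11

2P: tangent at (52, 24): λ = (3·52² + 32)/(2·24) ≡ 35/48. 48⁻¹ ≡ 21 (mod 53), so λ ≡ 35·21 ≡ 46.
  x = λ² - 52 - 52 = 2116 - 104 ≡ 51; y = λ·(52 - 51) - 24 ≡ 22. → (51, 22)
3P: (51, 22) + (52, 24). λ = (24 - 22)/(52 - 51) ≡ 2/1 mod 53. 1⁻¹ ≡ 1 (mod 53) since 1·1 = 1 ≡ 1, so λ ≡ 2.
  x = λ² - 51 - 52 = 4 - 103 ≡ 7; y = λ·(51 - 7) - 22 ≡ 13. → (7, 13)
4P: (7, 13) + (52, 24). λ = (24 - 13)/(52 - 7) ≡ 11/45 mod 53. 45⁻¹ ≡ 33 (mod 53), so λ ≡ 45.
  x = λ² - 7 - 52 = 2025 - 59 ≡ 5; y = λ·(7 - 5) - 13 ≡ 24. → (5, 24)
5P: (5, 24) + (52, 24). λ = (24 - 24)/(52 - 5) ≡ 0/47 mod 53. 47⁻¹ ≡ 44 (mod 53) since 47·44 = 2068 ≡ 1, so λ ≡ 0.
  x = λ² - 5 - 52 = 0 - 57 ≡ 49; y = λ·(5 - 49) - 24 ≡ 29. → (49, 29)
6P: (49, 29) + (52, 24). λ = (24 - 29)/(52 - 49) ≡ 48/3 mod 53. 3⁻¹ ≡ 18 (mod 53), so λ ≡ 16.
  x = λ² - 49 - 52 = 256 - 101 ≡ 49; y = λ·(49 - 49) - 29 ≡ 24. → (49, 24)
7P: (49, 24) + (52, 24). λ = (24 - 24)/(52 - 49) ≡ 0/3 mod 53. 3⁻¹ ≡ 18 (mod 53), so λ ≡ 0.
  x = λ² - 49 - 52 = 0 - 101 ≡ 5; y = λ·(49 - 5) - 24 ≡ 29. → (5, 29)
8P: (5, 29) + (52, 24). λ = (24 - 29)/(52 - 5) ≡ 48/47 mod 53. 47⁻¹ ≡ 44 (mod 53), so λ ≡ 45.
  x = λ² - 5 - 52 = 2025 - 57 ≡ 7; y = λ·(5 - 7) - 29 ≡ 40. → (7, 40)
9P: (7, 40) + (52, 24). λ = (24 - 40)/(52 - 7) ≡ 37/45 mod 53. 45⁻¹ ≡ 33 (mod 53) since 45·33 = 1485 ≡ 1, so λ ≡ 2.
  x = λ² - 7 - 52 = 4 - 59 ≡ 51; y = λ·(7 - 51) - 40 ≡ 31. → (51, 31)
10P: (51, 31) + (52, 24). λ = (24 - 31)/(52 - 51) ≡ 46/1 mod 53. 1⁻¹ ≡ 1 (mod 53), so λ ≡ 46.
  x = λ² - 51 - 52 = 2116 - 103 ≡ 52; y = λ·(51 - 52) - 31 ≡ 29. → (52, 29)
11P: (52, 29) + (52, 24): same x and y₁ ≡ -y₂, so the sum is the point at infinity.
11P = the point at infinity, so the order is 11.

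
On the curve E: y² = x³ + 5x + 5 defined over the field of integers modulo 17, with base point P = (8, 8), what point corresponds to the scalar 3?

(6, 8)

Repeated addition: build up to 3P.
2P: tangent at (8, 8): λ = (3·8² + 5)/(2·8) ≡ 10/16. 16⁻¹ ≡ 16 (mod 17), so λ ≡ 10·16 ≡ 7.
  x = λ² - 8 - 8 = 49 - 16 ≡ 16; y = λ·(8 - 16) - 8 ≡ 4. → (16, 4)
3P: (16, 4) + (8, 8). λ = (8 - 4)/(8 - 16) ≡ 4/9 mod 17. 9⁻¹ ≡ 2 (mod 17) since 9·2 = 18 ≡ 1, so λ ≡ 8.
  x = λ² - 16 - 8 = 64 - 24 ≡ 6; y = λ·(16 - 6) - 4 ≡ 8. → (6, 8)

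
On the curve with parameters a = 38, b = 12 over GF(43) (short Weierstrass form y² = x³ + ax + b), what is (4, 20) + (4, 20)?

tangent at (4, 20): λ = (3·4² + 38)/(2·20) ≡ 0/40. 40⁻¹ ≡ 14 (mod 43), so λ ≡ 0·14 ≡ 0.
  x = λ² - 4 - 4 = 0 - 8 ≡ 35; y = λ·(4 - 35) - 20 ≡ 23. → (35, 23)

(35, 23)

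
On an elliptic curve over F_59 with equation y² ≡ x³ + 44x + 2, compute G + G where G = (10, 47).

(15, 5)

tangent at (10, 47): λ = (3·10² + 44)/(2·47) ≡ 49/35. 35⁻¹ ≡ 27 (mod 59), so λ ≡ 49·27 ≡ 25.
  x = λ² - 10 - 10 = 625 - 20 ≡ 15; y = λ·(10 - 15) - 47 ≡ 5. → (15, 5)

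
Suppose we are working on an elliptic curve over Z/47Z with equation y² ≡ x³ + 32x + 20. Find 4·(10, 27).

(40, 8)

Write G = (10, 27).
Double-and-add on 4 = (100)₂. Start with G = (10, 27) for the leading 1-bit.
double: tangent at (10, 27): λ = (3·10² + 32)/(2·27) ≡ 3/7. 7⁻¹ ≡ 27 (mod 47) since 7·27 = 189 ≡ 1, so λ ≡ 3·27 ≡ 34.
  x = λ² - 10 - 10 = 1156 - 20 ≡ 8; y = λ·(10 - 8) - 27 ≡ 41. → (8, 41)
double: tangent at (8, 41): λ = (3·8² + 32)/(2·41) ≡ 36/35. 35⁻¹ ≡ 43 (mod 47), so λ ≡ 36·43 ≡ 44.
  x = λ² - 8 - 8 = 1936 - 16 ≡ 40; y = λ·(8 - 40) - 41 ≡ 8. → (40, 8)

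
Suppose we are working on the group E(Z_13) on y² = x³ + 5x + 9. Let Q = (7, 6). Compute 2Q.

(2, 1)

tangent at (7, 6): λ = (3·7² + 5)/(2·6) ≡ 9/12. 12⁻¹ ≡ 12 (mod 13) since 12·12 = 144 ≡ 1, so λ ≡ 9·12 ≡ 4.
  x = λ² - 7 - 7 = 16 - 14 ≡ 2; y = λ·(7 - 2) - 6 ≡ 1. → (2, 1)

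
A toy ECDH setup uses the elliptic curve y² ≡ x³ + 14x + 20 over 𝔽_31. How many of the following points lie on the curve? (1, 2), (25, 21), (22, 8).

(1, 2): 2² ≡ 4, rhs ≡ 4 → on.
(25, 21): 21² ≡ 7, rhs ≡ 30 → off.
(22, 8): 8² ≡ 2, rhs ≡ 2 → on.

2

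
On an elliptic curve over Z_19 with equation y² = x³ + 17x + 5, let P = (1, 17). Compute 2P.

(4, 17)

tangent at (1, 17): λ = (3·1² + 17)/(2·17) ≡ 1/15. 15⁻¹ ≡ 14 (mod 19) since 15·14 = 210 ≡ 1, so λ ≡ 1·14 ≡ 14.
  x = λ² - 1 - 1 = 196 - 2 ≡ 4; y = λ·(1 - 4) - 17 ≡ 17. → (4, 17)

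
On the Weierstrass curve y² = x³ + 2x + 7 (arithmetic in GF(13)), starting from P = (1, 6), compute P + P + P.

Repeated addition: build up to 3P.
2P: tangent at (1, 6): λ = (3·1² + 2)/(2·6) ≡ 5/12. 12⁻¹ ≡ 12 (mod 13), so λ ≡ 5·12 ≡ 8.
  x = λ² - 1 - 1 = 64 - 2 ≡ 10; y = λ·(1 - 10) - 6 ≡ 0. → (10, 0)
3P: (10, 0) + (1, 6). λ = (6 - 0)/(1 - 10) ≡ 6/4 mod 13. 4⁻¹ ≡ 10 (mod 13), so λ ≡ 8.
  x = λ² - 10 - 1 = 64 - 11 ≡ 1; y = λ·(10 - 1) - 0 ≡ 7. → (1, 7)

(1, 7)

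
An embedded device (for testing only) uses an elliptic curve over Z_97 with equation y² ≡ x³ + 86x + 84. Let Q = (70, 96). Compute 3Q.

(9, 61)

Repeated addition: build up to 3Q.
2Q: tangent at (70, 96): λ = (3·70² + 86)/(2·96) ≡ 42/95. 95⁻¹ ≡ 48 (mod 97), so λ ≡ 42·48 ≡ 76.
  x = λ² - 70 - 70 = 5776 - 140 ≡ 10; y = λ·(70 - 10) - 96 ≡ 2. → (10, 2)
3Q: (10, 2) + (70, 96). λ = (96 - 2)/(70 - 10) ≡ 94/60 mod 97. 60⁻¹ ≡ 76 (mod 97) since 60·76 = 4560 ≡ 1, so λ ≡ 63.
  x = λ² - 10 - 70 = 3969 - 80 ≡ 9; y = λ·(10 - 9) - 2 ≡ 61. → (9, 61)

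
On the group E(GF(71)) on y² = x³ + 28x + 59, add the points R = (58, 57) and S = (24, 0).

(13, 8)

(58, 57) + (24, 0). λ = (0 - 57)/(24 - 58) ≡ 14/37 mod 71. 37⁻¹ ≡ 48 (mod 71) since 37·48 = 1776 ≡ 1, so λ ≡ 33.
  x = λ² - 58 - 24 = 1089 - 82 ≡ 13; y = λ·(58 - 13) - 57 ≡ 8. → (13, 8)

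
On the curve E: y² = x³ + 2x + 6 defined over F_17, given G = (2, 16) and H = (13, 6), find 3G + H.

First 3G:
Repeated addition: build up to 3G.
2G: tangent at (2, 16): λ = (3·2² + 2)/(2·16) ≡ 14/15. 15⁻¹ ≡ 8 (mod 17), so λ ≡ 14·8 ≡ 10.
  x = λ² - 2 - 2 = 100 - 4 ≡ 11; y = λ·(2 - 11) - 16 ≡ 13. → (11, 13)
3G: (11, 13) + (2, 16). λ = (16 - 13)/(2 - 11) ≡ 3/8 mod 17. 8⁻¹ ≡ 15 (mod 17), so λ ≡ 11.
  x = λ² - 11 - 2 = 121 - 13 ≡ 6; y = λ·(11 - 6) - 13 ≡ 8. → (6, 8)
3G = (6, 8).
Finally 3G + H:
(6, 8) + (13, 6). λ = (6 - 8)/(13 - 6) ≡ 15/7 mod 17. 7⁻¹ ≡ 5 (mod 17), so λ ≡ 7.
  x = λ² - 6 - 13 = 49 - 19 ≡ 13; y = λ·(6 - 13) - 8 ≡ 11. → (13, 11)

(13, 11)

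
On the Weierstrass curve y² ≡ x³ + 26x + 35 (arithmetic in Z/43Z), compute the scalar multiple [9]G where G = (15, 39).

Double-and-add on 9 = (1001)₂. Start with G = (15, 39) for the leading 1-bit.
double: tangent at (15, 39): λ = (3·15² + 26)/(2·39) ≡ 13/35. 35⁻¹ ≡ 16 (mod 43) since 35·16 = 560 ≡ 1, so λ ≡ 13·16 ≡ 36.
  x = λ² - 15 - 15 = 1296 - 30 ≡ 19; y = λ·(15 - 19) - 39 ≡ 32. → (19, 32)
double: tangent at (19, 32): λ = (3·19² + 26)/(2·32) ≡ 34/21. 21⁻¹ ≡ 41 (mod 43), so λ ≡ 34·41 ≡ 18.
  x = λ² - 19 - 19 = 324 - 38 ≡ 28; y = λ·(19 - 28) - 32 ≡ 21. → (28, 21)
double: tangent at (28, 21): λ = (3·28² + 26)/(2·21) ≡ 13/42. 42⁻¹ ≡ 42 (mod 43) since 42·42 = 1764 ≡ 1, so λ ≡ 13·42 ≡ 30.
  x = λ² - 28 - 28 = 900 - 56 ≡ 27; y = λ·(28 - 27) - 21 ≡ 9. → (27, 9)
add G: (27, 9) + (15, 39). λ = (39 - 9)/(15 - 27) ≡ 30/31 mod 43. 31⁻¹ ≡ 25 (mod 43), so λ ≡ 19.
  x = λ² - 27 - 15 = 361 - 42 ≡ 18; y = λ·(27 - 18) - 9 ≡ 33. → (18, 33)

(18, 33)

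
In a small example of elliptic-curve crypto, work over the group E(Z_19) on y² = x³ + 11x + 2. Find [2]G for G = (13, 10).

(18, 3)

tangent at (13, 10): λ = (3·13² + 11)/(2·10) ≡ 5/1. 1⁻¹ ≡ 1 (mod 19), so λ ≡ 5·1 ≡ 5.
  x = λ² - 13 - 13 = 25 - 26 ≡ 18; y = λ·(13 - 18) - 10 ≡ 3. → (18, 3)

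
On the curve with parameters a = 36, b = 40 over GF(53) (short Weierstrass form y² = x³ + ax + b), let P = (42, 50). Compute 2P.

tangent at (42, 50): λ = (3·42² + 36)/(2·50) ≡ 28/47. 47⁻¹ ≡ 44 (mod 53), so λ ≡ 28·44 ≡ 13.
  x = λ² - 42 - 42 = 169 - 84 ≡ 32; y = λ·(42 - 32) - 50 ≡ 27. → (32, 27)

(32, 27)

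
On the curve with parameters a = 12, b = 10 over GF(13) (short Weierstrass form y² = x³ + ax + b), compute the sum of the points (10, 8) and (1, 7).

(11, 2)

(10, 8) + (1, 7). λ = (7 - 8)/(1 - 10) ≡ 12/4 mod 13. 4⁻¹ ≡ 10 (mod 13), so λ ≡ 3.
  x = λ² - 10 - 1 = 9 - 11 ≡ 11; y = λ·(10 - 11) - 8 ≡ 2. → (11, 2)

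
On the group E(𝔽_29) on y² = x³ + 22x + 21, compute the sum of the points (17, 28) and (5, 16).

(17, 28) + (5, 16). λ = (16 - 28)/(5 - 17) ≡ 17/17 mod 29. 17⁻¹ ≡ 12 (mod 29) since 17·12 = 204 ≡ 1, so λ ≡ 1.
  x = λ² - 17 - 5 = 1 - 22 ≡ 8; y = λ·(17 - 8) - 28 ≡ 10. → (8, 10)

(8, 10)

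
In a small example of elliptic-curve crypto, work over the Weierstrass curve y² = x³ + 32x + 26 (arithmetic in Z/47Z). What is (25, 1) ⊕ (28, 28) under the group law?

(28, 19)

(25, 1) + (28, 28). λ = (28 - 1)/(28 - 25) ≡ 27/3 mod 47. 3⁻¹ ≡ 16 (mod 47), so λ ≡ 9.
  x = λ² - 25 - 28 = 81 - 53 ≡ 28; y = λ·(25 - 28) - 1 ≡ 19. → (28, 19)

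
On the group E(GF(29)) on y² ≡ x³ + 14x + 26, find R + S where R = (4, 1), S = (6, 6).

(4, 1) + (6, 6). λ = (6 - 1)/(6 - 4) ≡ 5/2 mod 29. 2⁻¹ ≡ 15 (mod 29), so λ ≡ 17.
  x = λ² - 4 - 6 = 289 - 10 ≡ 18; y = λ·(4 - 18) - 1 ≡ 22. → (18, 22)

(18, 22)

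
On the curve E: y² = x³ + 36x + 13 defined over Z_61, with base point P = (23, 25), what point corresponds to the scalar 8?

Repeated addition: build up to 8P.
2P: tangent at (23, 25): λ = (3·23² + 36)/(2·25) ≡ 37/50. 50⁻¹ ≡ 11 (mod 61), so λ ≡ 37·11 ≡ 41.
  x = λ² - 23 - 23 = 1681 - 46 ≡ 49; y = λ·(23 - 49) - 25 ≡ 7. → (49, 7)
3P: (49, 7) + (23, 25). λ = (25 - 7)/(23 - 49) ≡ 18/35 mod 61. 35⁻¹ ≡ 7 (mod 61), so λ ≡ 4.
  x = λ² - 49 - 23 = 16 - 72 ≡ 5; y = λ·(49 - 5) - 7 ≡ 47. → (5, 47)
4P: (5, 47) + (23, 25). λ = (25 - 47)/(23 - 5) ≡ 39/18 mod 61. 18⁻¹ ≡ 17 (mod 61), so λ ≡ 53.
  x = λ² - 5 - 23 = 2809 - 28 ≡ 36; y = λ·(5 - 36) - 47 ≡ 18. → (36, 18)
5P: (36, 18) + (23, 25). λ = (25 - 18)/(23 - 36) ≡ 7/48 mod 61. 48⁻¹ ≡ 14 (mod 61) since 48·14 = 672 ≡ 1, so λ ≡ 37.
  x = λ² - 36 - 23 = 1369 - 59 ≡ 29; y = λ·(36 - 29) - 18 ≡ 58. → (29, 58)
6P: (29, 58) + (23, 25). λ = (25 - 58)/(23 - 29) ≡ 28/55 mod 61. 55⁻¹ ≡ 10 (mod 61), so λ ≡ 36.
  x = λ² - 29 - 23 = 1296 - 52 ≡ 24; y = λ·(29 - 24) - 58 ≡ 0. → (24, 0)
7P: (24, 0) + (23, 25). λ = (25 - 0)/(23 - 24) ≡ 25/60 mod 61. 60⁻¹ ≡ 60 (mod 61), so λ ≡ 36.
  x = λ² - 24 - 23 = 1296 - 47 ≡ 29; y = λ·(24 - 29) - 0 ≡ 3. → (29, 3)
8P: (29, 3) + (23, 25). λ = (25 - 3)/(23 - 29) ≡ 22/55 mod 61. 55⁻¹ ≡ 10 (mod 61) since 55·10 = 550 ≡ 1, so λ ≡ 37.
  x = λ² - 29 - 23 = 1369 - 52 ≡ 36; y = λ·(29 - 36) - 3 ≡ 43. → (36, 43)

(36, 43)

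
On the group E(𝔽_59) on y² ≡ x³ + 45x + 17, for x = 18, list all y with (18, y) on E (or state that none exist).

13, 46

x³ + 45x + 17 = 6659 ≡ 51 (mod 59).
Square roots of 51 mod 59: 13 and 46 (since 13² = 169 ≡ 51).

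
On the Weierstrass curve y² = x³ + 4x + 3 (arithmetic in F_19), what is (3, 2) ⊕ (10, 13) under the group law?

(17, 14)

(3, 2) + (10, 13). λ = (13 - 2)/(10 - 3) ≡ 11/7 mod 19. 7⁻¹ ≡ 11 (mod 19), so λ ≡ 7.
  x = λ² - 3 - 10 = 49 - 13 ≡ 17; y = λ·(3 - 17) - 2 ≡ 14. → (17, 14)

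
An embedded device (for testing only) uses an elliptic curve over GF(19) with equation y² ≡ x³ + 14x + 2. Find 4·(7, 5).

(18, 14)

Write G = (7, 5).
Double-and-add on 4 = (100)₂. Start with G = (7, 5) for the leading 1-bit.
double: tangent at (7, 5): λ = (3·7² + 14)/(2·5) ≡ 9/10. 10⁻¹ ≡ 2 (mod 19), so λ ≡ 9·2 ≡ 18.
  x = λ² - 7 - 7 = 324 - 14 ≡ 6; y = λ·(7 - 6) - 5 ≡ 13. → (6, 13)
double: tangent at (6, 13): λ = (3·6² + 14)/(2·13) ≡ 8/7. 7⁻¹ ≡ 11 (mod 19), so λ ≡ 8·11 ≡ 12.
  x = λ² - 6 - 6 = 144 - 12 ≡ 18; y = λ·(6 - 18) - 13 ≡ 14. → (18, 14)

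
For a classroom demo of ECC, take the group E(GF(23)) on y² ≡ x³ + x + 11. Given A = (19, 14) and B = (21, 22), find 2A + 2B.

(5, 7)

First 2A:
Repeated addition: build up to 2A.
2A: tangent at (19, 14): λ = (3·19² + 1)/(2·14) ≡ 3/5. 5⁻¹ ≡ 14 (mod 23) since 5·14 = 70 ≡ 1, so λ ≡ 3·14 ≡ 19.
  x = λ² - 19 - 19 = 361 - 38 ≡ 1; y = λ·(19 - 1) - 14 ≡ 6. → (1, 6)
2A = (1, 6).
Next 2B:
Repeated addition: build up to 2B.
2B: tangent at (21, 22): λ = (3·21² + 1)/(2·22) ≡ 13/21. 21⁻¹ ≡ 11 (mod 23), so λ ≡ 13·11 ≡ 5.
  x = λ² - 21 - 21 = 25 - 42 ≡ 6; y = λ·(21 - 6) - 22 ≡ 7. → (6, 7)
2B = (6, 7).
Finally 2A + 2B:
(1, 6) + (6, 7). λ = (7 - 6)/(6 - 1) ≡ 1/5 mod 23. 5⁻¹ ≡ 14 (mod 23) since 5·14 = 70 ≡ 1, so λ ≡ 14.
  x = λ² - 1 - 6 = 196 - 7 ≡ 5; y = λ·(1 - 5) - 6 ≡ 7. → (5, 7)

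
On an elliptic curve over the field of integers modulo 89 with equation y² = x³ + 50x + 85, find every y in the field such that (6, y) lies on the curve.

44, 45

x³ + 50x + 85 = 601 ≡ 67 (mod 89).
Square roots of 67 mod 89: 44 and 45 (since 44² = 1936 ≡ 67).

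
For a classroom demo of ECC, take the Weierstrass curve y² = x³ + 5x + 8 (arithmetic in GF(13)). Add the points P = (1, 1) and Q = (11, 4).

(2, 0)

(1, 1) + (11, 4). λ = (4 - 1)/(11 - 1) ≡ 3/10 mod 13. 10⁻¹ ≡ 4 (mod 13), so λ ≡ 12.
  x = λ² - 1 - 11 = 144 - 12 ≡ 2; y = λ·(1 - 2) - 1 ≡ 0. → (2, 0)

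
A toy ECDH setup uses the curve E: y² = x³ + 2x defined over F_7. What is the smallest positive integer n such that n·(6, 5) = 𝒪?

8

2P: tangent at (6, 5): λ = (3·6² + 2)/(2·5) ≡ 5/3. 3⁻¹ ≡ 5 (mod 7), so λ ≡ 5·5 ≡ 4.
  x = λ² - 6 - 6 = 16 - 12 ≡ 4; y = λ·(6 - 4) - 5 ≡ 3. → (4, 3)
3P: (4, 3) + (6, 5). λ = (5 - 3)/(6 - 4) ≡ 2/2 mod 7. 2⁻¹ ≡ 4 (mod 7), so λ ≡ 1.
  x = λ² - 4 - 6 = 1 - 10 ≡ 5; y = λ·(4 - 5) - 3 ≡ 3. → (5, 3)
4P: (5, 3) + (6, 5). λ = (5 - 3)/(6 - 5) ≡ 2/1 mod 7. 1⁻¹ ≡ 1 (mod 7), so λ ≡ 2.
  x = λ² - 5 - 6 = 4 - 11 ≡ 0; y = λ·(5 - 0) - 3 ≡ 0. → (0, 0)
5P: (0, 0) + (6, 5). λ = (5 - 0)/(6 - 0) ≡ 5/6 mod 7. 6⁻¹ ≡ 6 (mod 7) since 6·6 = 36 ≡ 1, so λ ≡ 2.
  x = λ² - 0 - 6 = 4 - 6 ≡ 5; y = λ·(0 - 5) - 0 ≡ 4. → (5, 4)
6P: (5, 4) + (6, 5). λ = (5 - 4)/(6 - 5) ≡ 1/1 mod 7. 1⁻¹ ≡ 1 (mod 7) since 1·1 = 1 ≡ 1, so λ ≡ 1.
  x = λ² - 5 - 6 = 1 - 11 ≡ 4; y = λ·(5 - 4) - 4 ≡ 4. → (4, 4)
7P: (4, 4) + (6, 5). λ = (5 - 4)/(6 - 4) ≡ 1/2 mod 7. 2⁻¹ ≡ 4 (mod 7), so λ ≡ 4.
  x = λ² - 4 - 6 = 16 - 10 ≡ 6; y = λ·(4 - 6) - 4 ≡ 2. → (6, 2)
8P: (6, 2) + (6, 5): same x and y₁ ≡ -y₂, so the sum is 𝒪.
8P = 𝒪, so the order is 8.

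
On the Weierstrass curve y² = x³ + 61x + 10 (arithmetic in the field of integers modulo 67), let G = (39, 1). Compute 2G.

(6, 49)

tangent at (39, 1): λ = (3·39² + 61)/(2·1) ≡ 1/2. 2⁻¹ ≡ 34 (mod 67), so λ ≡ 1·34 ≡ 34.
  x = λ² - 39 - 39 = 1156 - 78 ≡ 6; y = λ·(39 - 6) - 1 ≡ 49. → (6, 49)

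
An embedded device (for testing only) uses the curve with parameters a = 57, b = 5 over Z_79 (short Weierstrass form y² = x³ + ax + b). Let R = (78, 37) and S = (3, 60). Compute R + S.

(78, 37) + (3, 60). λ = (60 - 37)/(3 - 78) ≡ 23/4 mod 79. 4⁻¹ ≡ 20 (mod 79), so λ ≡ 65.
  x = λ² - 78 - 3 = 4225 - 81 ≡ 36; y = λ·(78 - 36) - 37 ≡ 7. → (36, 7)

(36, 7)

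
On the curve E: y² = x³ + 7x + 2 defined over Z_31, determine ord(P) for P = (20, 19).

2P: tangent at (20, 19): λ = (3·20² + 7)/(2·19) ≡ 29/7. 7⁻¹ ≡ 9 (mod 31), so λ ≡ 29·9 ≡ 13.
  x = λ² - 20 - 20 = 169 - 40 ≡ 5; y = λ·(20 - 5) - 19 ≡ 21. → (5, 21)
3P: (5, 21) + (20, 19). λ = (19 - 21)/(20 - 5) ≡ 29/15 mod 31. 15⁻¹ ≡ 29 (mod 31), so λ ≡ 4.
  x = λ² - 5 - 20 = 16 - 25 ≡ 22; y = λ·(5 - 22) - 21 ≡ 4. → (22, 4)
4P: (22, 4) + (20, 19). λ = (19 - 4)/(20 - 22) ≡ 15/29 mod 31. 29⁻¹ ≡ 15 (mod 31) since 29·15 = 435 ≡ 1, so λ ≡ 8.
  x = λ² - 22 - 20 = 64 - 42 ≡ 22; y = λ·(22 - 22) - 4 ≡ 27. → (22, 27)
5P: (22, 27) + (20, 19). λ = (19 - 27)/(20 - 22) ≡ 23/29 mod 31. 29⁻¹ ≡ 15 (mod 31), so λ ≡ 4.
  x = λ² - 22 - 20 = 16 - 42 ≡ 5; y = λ·(22 - 5) - 27 ≡ 10. → (5, 10)
6P: (5, 10) + (20, 19). λ = (19 - 10)/(20 - 5) ≡ 9/15 mod 31. 15⁻¹ ≡ 29 (mod 31) since 15·29 = 435 ≡ 1, so λ ≡ 13.
  x = λ² - 5 - 20 = 169 - 25 ≡ 20; y = λ·(5 - 20) - 10 ≡ 12. → (20, 12)
7P: (20, 12) + (20, 19): same x and y₁ ≡ -y₂, so the sum is O.
7P = O, so the order is 7.

7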